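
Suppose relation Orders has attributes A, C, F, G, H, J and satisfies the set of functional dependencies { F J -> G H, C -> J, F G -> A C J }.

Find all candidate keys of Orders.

{C, F}, {F, G}, {F, J}

Attribute F never appears on the right-hand side of any dependency, so F must belong to every candidate key.
{F}⁺ = {F}, which is not all of the schema, so we must add further attributes.
{C, F}⁺: C→J adds J; FJ→GH adds G, H; FG→ACJ adds A → {A, C, F, G, H, J}.
{F, G}⁺: FG→ACJ adds A, C, J; FJ→GH adds H → {A, C, F, G, H, J}.
{F, J}⁺: FJ→GH adds G, H; FG→ACJ adds A, C → {A, C, F, G, H, J}.
Any other superkey contains one of these as a subset, so there are no further candidate keys.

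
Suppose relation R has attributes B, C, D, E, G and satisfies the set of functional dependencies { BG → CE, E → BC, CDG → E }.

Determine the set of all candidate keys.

{B, D, G}; {C, D, G}; {D, E, G}

Attributes D, G never appear on any right-hand side, so every candidate key must contain {D, G}.
{D, G}⁺ = {D, G}, which is not all of the schema, so we must add further attributes.
{B, D, G}⁺: BG→CE adds C, E → {B, C, D, E, G}. Minimal: {D, G}⁺ = {D, G}; {B, G}⁺ = {B, C, E, G}; {B, D}⁺ = {B, D} — none reach the full schema.
{C, D, G}⁺: CDG→E adds E; E→BC adds B → {B, C, D, E, G}. Minimal: {D, G}⁺ = {D, G}; {C, G}⁺ = {C, G}; {C, D}⁺ = {C, D} — none reach the full schema.
{D, E, G}⁺: E→BC adds B, C → {B, C, D, E, G}. Minimal: {E, G}⁺ = {B, C, E, G}; {D, G}⁺ = {D, G}; {D, E}⁺ = {B, C, D, E} — none reach the full schema.
Any other superkey contains one of these as a subset, so there are no further candidate keys.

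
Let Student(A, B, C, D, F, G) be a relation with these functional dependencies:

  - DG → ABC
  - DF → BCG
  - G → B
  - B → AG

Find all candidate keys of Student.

Attributes D, F never appear on any right-hand side, so every candidate key must contain {D, F}.
{D, F}⁺ = {A, B, C, D, F, G}, which is all of the schema, so {D, F} is the only candidate key.

{D, F}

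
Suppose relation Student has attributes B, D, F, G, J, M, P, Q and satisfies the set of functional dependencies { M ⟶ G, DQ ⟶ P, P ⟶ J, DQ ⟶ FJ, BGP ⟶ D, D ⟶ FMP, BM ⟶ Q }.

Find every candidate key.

Attribute B never appears on the right-hand side of any dependency, so B must belong to every candidate key.
{B}⁺ = {B}, which is not all of the schema, so we must add further attributes.
{B, D}⁺: D→FMP adds F, M, P; BM→Q adds Q; M→G adds G; P→J adds J → {B, D, F, G, J, M, P, Q}.
{B, G, P}⁺: P→J adds J; BGP→D adds D; D→FMP adds F, M; BM→Q adds Q → {B, D, F, G, J, M, P, Q}.
{B, M, P}⁺: M→G adds G; P→J adds J; BGP→D adds D; D→FMP adds F; BM→Q adds Q → {B, D, F, G, J, M, P, Q}.

BD, BGP, BMP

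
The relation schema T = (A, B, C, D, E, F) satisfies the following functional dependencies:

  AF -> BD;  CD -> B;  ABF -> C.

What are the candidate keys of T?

AEF

{A, E, F}⁺: AF→BD adds B, D; ABF→C adds C → {A, B, C, D, E, F}. Minimal: {E, F}⁺ = {E, F}; {A, F}⁺ = {A, B, C, D, F}; {A, E}⁺ = {A, E} — none reach the full schema.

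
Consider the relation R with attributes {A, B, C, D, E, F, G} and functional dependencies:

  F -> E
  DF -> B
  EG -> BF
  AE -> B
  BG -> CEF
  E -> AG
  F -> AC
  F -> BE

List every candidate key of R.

Attribute D never appears on the right-hand side of any dependency, so D must belong to every candidate key.
{D}⁺ = {D}, which is not all of the schema, so we must add further attributes.
{D, E}⁺: E→AG adds A, G; EG→BF adds B, F; BG→CEF adds C → {A, B, C, D, E, F, G}. Minimal: {E}⁺ = {A, B, C, E, F, G}; {D}⁺ = {D} — none reach the full schema.
{D, F}⁺: F→E adds E; DF→B adds B; E→AG adds A, G; F→AC adds C → {A, B, C, D, E, F, G}. Minimal: {F}⁺ = {A, B, C, E, F, G}; {D}⁺ = {D} — none reach the full schema.
{B, D, G}⁺: BG→CEF adds C, E, F; E→AG adds A → {A, B, C, D, E, F, G}. Minimal: {D, G}⁺ = {D, G}; {B, G}⁺ = {A, B, C, E, F, G}; {B, D}⁺ = {B, D} — none reach the full schema.
Any other superkey contains one of these as a subset, so there are no further candidate keys.

{D, E}, {D, F}, {B, D, G}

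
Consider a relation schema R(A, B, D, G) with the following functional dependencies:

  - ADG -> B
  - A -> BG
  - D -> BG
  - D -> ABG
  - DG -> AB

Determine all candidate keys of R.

{D}

{D}⁺: D→BG adds B, G; D→ABG adds A → {A, B, D, G}.
No other minimal superkey exists.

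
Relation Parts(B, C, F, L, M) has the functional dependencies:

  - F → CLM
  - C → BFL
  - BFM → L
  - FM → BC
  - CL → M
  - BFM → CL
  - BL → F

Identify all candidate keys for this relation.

{C}⁺: C→BFL adds B, F, L; CL→M adds M → {B, C, F, L, M}.
{F}⁺: F→CLM adds C, L, M; C→BFL adds B → {B, C, F, L, M}.
{B, L}⁺: BL→F adds F; F→CLM adds C, M → {B, C, F, L, M}. Minimal: {L}⁺ = {L}; {B}⁺ = {B} — none reach the full schema.

C; F; BL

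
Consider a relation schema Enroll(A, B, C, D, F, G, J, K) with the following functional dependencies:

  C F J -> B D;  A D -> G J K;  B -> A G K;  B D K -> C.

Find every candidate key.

Attribute F never appears on the right-hand side of any dependency, so F must belong to every candidate key.
{F}⁺ = {F}, which is not all of the schema, so we must add further attributes.
{B, D, F}⁺: B→AGK adds A, G, K; BDK→C adds C; AD→GJK adds J → {A, B, C, D, F, G, J, K}. Minimal: {D, F}⁺ = {D, F}; {B, F}⁺ = {A, B, F, G, K}; {B, D}⁺ = {A, B, C, D, G, J, K} — none reach the full schema.
{C, F, J}⁺: CFJ→BD adds B, D; B→AGK adds A, G, K → {A, B, C, D, F, G, J, K}. Minimal: {F, J}⁺ = {F, J}; {C, J}⁺ = {C, J}; {C, F}⁺ = {C, F} — none reach the full schema.
{A, C, D, F}⁺: AD→GJK adds G, J, K; CFJ→BD adds B → {A, B, C, D, F, G, J, K}. Minimal: {C, D, F}⁺ = {C, D, F}; {A, D, F}⁺ = {A, D, F, G, J, K}; {A, C, F}⁺ = {A, C, F}; … — none reach the full schema.
Any other superkey contains one of these as a subset, so there are no further candidate keys.

{B, D, F}, {C, F, J}, {A, C, D, F}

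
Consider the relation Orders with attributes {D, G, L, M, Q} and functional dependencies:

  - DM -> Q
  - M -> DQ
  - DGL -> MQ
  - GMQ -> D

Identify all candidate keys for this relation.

(D, G, L); (G, L, M)

Attributes G, L never appear on any right-hand side, so every candidate key must contain {G, L}.
{G, L}⁺ = {G, L}, which is not all of the schema, so we must add further attributes.
{D, G, L}⁺: DGL→MQ adds M, Q → {D, G, L, M, Q}. Minimal: {G, L}⁺ = {G, L}; {D, L}⁺ = {D, L}; {D, G}⁺ = {D, G} — none reach the full schema.
{G, L, M}⁺: M→DQ adds D, Q → {D, G, L, M, Q}. Minimal: {L, M}⁺ = {D, L, M, Q}; {G, M}⁺ = {D, G, M, Q}; {G, L}⁺ = {G, L} — none reach the full schema.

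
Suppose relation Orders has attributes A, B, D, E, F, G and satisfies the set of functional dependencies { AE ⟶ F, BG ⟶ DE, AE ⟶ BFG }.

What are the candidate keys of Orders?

(A, E); (A, B, G)

Attribute A never appears on the right-hand side of any dependency, so A must belong to every candidate key.
{A}⁺ = {A}, which is not all of the schema, so we must add further attributes.
{A, E}⁺: AE→F adds F; AE→BFG adds B, G; BG→DE adds D → {A, B, D, E, F, G}. Minimal: {E}⁺ = {E}; {A}⁺ = {A} — none reach the full schema.
{A, B, G}⁺: BG→DE adds D, E; AE→BFG adds F → {A, B, D, E, F, G}. Minimal: {B, G}⁺ = {B, D, E, G}; {A, G}⁺ = {A, G}; {A, B}⁺ = {A, B} — none reach the full schema.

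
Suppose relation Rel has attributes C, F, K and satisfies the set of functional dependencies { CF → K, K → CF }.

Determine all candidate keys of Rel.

{K}; {C, F}

{K}⁺: K→CF adds C, F → {C, F, K}.
{C, F}⁺: CF→K adds K → {C, F, K}. Minimal: {F}⁺ = {F}; {C}⁺ = {C} — none reach the full schema.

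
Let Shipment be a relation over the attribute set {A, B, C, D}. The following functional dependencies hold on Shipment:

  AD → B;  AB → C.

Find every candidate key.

{A, D}

{A, D}⁺: AD→B adds B; AB→C adds C → {A, B, C, D}.
No other minimal superkey exists.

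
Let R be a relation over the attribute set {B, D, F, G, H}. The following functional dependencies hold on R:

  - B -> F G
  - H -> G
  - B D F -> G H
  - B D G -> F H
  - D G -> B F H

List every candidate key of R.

(B, D), (D, G), (D, H)

Attribute D never appears on the right-hand side of any dependency, so D must belong to every candidate key.
{D}⁺ = {D}, which is not all of the schema, so we must add further attributes.
{B, D}⁺: B→FG adds F, G; BDF→GH adds H → {B, D, F, G, H}. Minimal: {D}⁺ = {D}; {B}⁺ = {B, F, G} — none reach the full schema.
{D, G}⁺: DG→BFH adds B, F, H → {B, D, F, G, H}. Minimal: {G}⁺ = {G}; {D}⁺ = {D} — none reach the full schema.
{D, H}⁺: H→G adds G; DG→BFH adds B, F → {B, D, F, G, H}. Minimal: {H}⁺ = {G, H}; {D}⁺ = {D} — none reach the full schema.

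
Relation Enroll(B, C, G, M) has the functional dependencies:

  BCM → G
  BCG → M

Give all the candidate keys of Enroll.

Attributes B, C never appear on any right-hand side, so every candidate key must contain {B, C}.
{B, C}⁺ = {B, C}, which is not all of the schema, so we must add further attributes.
{B, C, G}⁺: BCG→M adds M → {B, C, G, M}. Minimal: {C, G}⁺ = {C, G}; {B, G}⁺ = {B, G}; {B, C}⁺ = {B, C} — none reach the full schema.
{B, C, M}⁺: BCM→G adds G → {B, C, G, M}. Minimal: {C, M}⁺ = {C, M}; {B, M}⁺ = {B, M}; {B, C}⁺ = {B, C} — none reach the full schema.
Any other superkey contains one of these as a subset, so there are no further candidate keys.

(B, C, G), (B, C, M)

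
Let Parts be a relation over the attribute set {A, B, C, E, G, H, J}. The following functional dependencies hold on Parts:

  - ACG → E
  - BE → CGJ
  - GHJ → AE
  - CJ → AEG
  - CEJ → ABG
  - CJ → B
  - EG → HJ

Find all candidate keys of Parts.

{B, E}⁺: BE→CGJ adds C, G, J; CJ→AEG adds A; EG→HJ adds H → {A, B, C, E, G, H, J}.
{C, J}⁺: CJ→AEG adds A, E, G; CEJ→ABG adds B; EG→HJ adds H → {A, B, C, E, G, H, J}.
{A, C, G}⁺: ACG→E adds E; EG→HJ adds H, J; CEJ→ABG adds B → {A, B, C, E, G, H, J}.
{C, E, G}⁺: EG→HJ adds H, J; GHJ→AE adds A; CEJ→ABG adds B → {A, B, C, E, G, H, J}.
{B, G, H, J}⁺: GHJ→AE adds A, E; BE→CGJ adds C → {A, B, C, E, G, H, J}.
Any other superkey contains one of these as a subset, so there are no further candidate keys.

BE; CJ; ACG; CEG; BGHJ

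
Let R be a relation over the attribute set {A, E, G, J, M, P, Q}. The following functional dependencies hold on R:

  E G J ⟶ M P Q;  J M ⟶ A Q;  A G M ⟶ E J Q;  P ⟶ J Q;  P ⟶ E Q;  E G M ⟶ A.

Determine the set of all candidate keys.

Attribute G never appears on the right-hand side of any dependency, so G must belong to every candidate key.
{G}⁺ = {G}, which is not all of the schema, so we must add further attributes.
{G, P}⁺: P→JQ adds J, Q; P→EQ adds E; EGJ→MPQ adds M; JM→AQ adds A → {A, E, G, J, M, P, Q}.
{A, G, M}⁺: AGM→EJQ adds E, J, Q; EGJ→MPQ adds P → {A, E, G, J, M, P, Q}.
{E, G, J}⁺: EGJ→MPQ adds M, P, Q; JM→AQ adds A → {A, E, G, J, M, P, Q}.
{E, G, M}⁺: EGM→A adds A; AGM→EJQ adds J, Q; EGJ→MPQ adds P → {A, E, G, J, M, P, Q}.
{G, J, M}⁺: JM→AQ adds A, Q; AGM→EJQ adds E; EGJ→MPQ adds P → {A, E, G, J, M, P, Q}.

GP, AGM, EGJ, EGM, GJM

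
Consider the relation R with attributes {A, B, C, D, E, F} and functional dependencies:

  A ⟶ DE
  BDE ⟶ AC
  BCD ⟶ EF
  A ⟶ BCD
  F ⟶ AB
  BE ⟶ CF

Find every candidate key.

{A}⁺: A→DE adds D, E; A→BCD adds B, C; BE→CF adds F → {A, B, C, D, E, F}.
{F}⁺: F→AB adds A, B; A→DE adds D, E; BDE→AC adds C → {A, B, C, D, E, F}.
{B, E}⁺: BE→CF adds C, F; F→AB adds A; A→DE adds D → {A, B, C, D, E, F}. Minimal: {E}⁺ = {E}; {B}⁺ = {B} — none reach the full schema.
{B, C, D}⁺: BCD→EF adds E, F; F→AB adds A → {A, B, C, D, E, F}. Minimal: {C, D}⁺ = {C, D}; {B, D}⁺ = {B, D}; {B, C}⁺ = {B, C} — none reach the full schema.

{A}; {F}; {B, E}; {B, C, D}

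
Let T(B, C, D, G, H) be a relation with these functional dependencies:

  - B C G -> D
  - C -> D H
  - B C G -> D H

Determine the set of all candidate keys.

Attributes B, C, G never appear on any right-hand side, so every candidate key must contain {B, C, G}.
{B, C, G}⁺ = {B, C, D, G, H}, which is all of the schema, so {B, C, G} is the only candidate key.

{B, C, G}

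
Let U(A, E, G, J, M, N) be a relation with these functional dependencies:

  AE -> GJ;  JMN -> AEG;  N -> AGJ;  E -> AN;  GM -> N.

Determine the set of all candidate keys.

Attribute M never appears on the right-hand side of any dependency, so M must belong to every candidate key.
{M}⁺ = {M}, which is not all of the schema, so we must add further attributes.
{E, M}⁺: E→AN adds A, N; AE→GJ adds G, J → {A, E, G, J, M, N}. Minimal: {M}⁺ = {M}; {E}⁺ = {A, E, G, J, N} — none reach the full schema.
{G, M}⁺: GM→N adds N; N→AGJ adds A, J; JMN→AEG adds E → {A, E, G, J, M, N}. Minimal: {M}⁺ = {M}; {G}⁺ = {G} — none reach the full schema.
{M, N}⁺: N→AGJ adds A, G, J; JMN→AEG adds E → {A, E, G, J, M, N}. Minimal: {N}⁺ = {A, G, J, N}; {M}⁺ = {M} — none reach the full schema.
Any other superkey contains one of these as a subset, so there are no further candidate keys.

{E, M}, {G, M}, {M, N}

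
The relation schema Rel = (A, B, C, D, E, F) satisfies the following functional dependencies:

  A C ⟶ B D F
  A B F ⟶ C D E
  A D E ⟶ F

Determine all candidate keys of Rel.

{A, C}⁺: AC→BDF adds B, D, F; ABF→CDE adds E → {A, B, C, D, E, F}. Minimal: {C}⁺ = {C}; {A}⁺ = {A} — none reach the full schema.
{A, B, F}⁺: ABF→CDE adds C, D, E → {A, B, C, D, E, F}. Minimal: {B, F}⁺ = {B, F}; {A, F}⁺ = {A, F}; {A, B}⁺ = {A, B} — none reach the full schema.
{A, B, D, E}⁺: ADE→F adds F; ABF→CDE adds C → {A, B, C, D, E, F}. Minimal: {B, D, E}⁺ = {B, D, E}; {A, D, E}⁺ = {A, D, E, F}; {A, B, E}⁺ = {A, B, E}; … — none reach the full schema.
Any other superkey contains one of these as a subset, so there are no further candidate keys.

(A, C), (A, B, F), (A, B, D, E)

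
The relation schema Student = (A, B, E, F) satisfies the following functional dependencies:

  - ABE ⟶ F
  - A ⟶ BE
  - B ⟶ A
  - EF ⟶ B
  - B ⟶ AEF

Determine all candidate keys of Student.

{A}⁺: A→BE adds B, E; B→AEF adds F → {A, B, E, F}.
{B}⁺: B→A adds A; B→AEF adds E, F → {A, B, E, F}.
{E, F}⁺: EF→B adds B; B→AEF adds A → {A, B, E, F}. Minimal: {F}⁺ = {F}; {E}⁺ = {E} — none reach the full schema.

{A}; {B}; {E, F}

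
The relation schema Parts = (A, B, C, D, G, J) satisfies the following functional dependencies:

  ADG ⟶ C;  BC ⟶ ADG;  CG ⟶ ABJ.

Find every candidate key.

{B, C}⁺: BC→ADG adds A, D, G; CG→ABJ adds J → {A, B, C, D, G, J}. Minimal: {C}⁺ = {C}; {B}⁺ = {B} — none reach the full schema.
{C, G}⁺: CG→ABJ adds A, B, J; BC→ADG adds D → {A, B, C, D, G, J}. Minimal: {G}⁺ = {G}; {C}⁺ = {C} — none reach the full schema.
{A, D, G}⁺: ADG→C adds C; CG→ABJ adds B, J → {A, B, C, D, G, J}. Minimal: {D, G}⁺ = {D, G}; {A, G}⁺ = {A, G}; {A, D}⁺ = {A, D} — none reach the full schema.

(B, C), (C, G), (A, D, G)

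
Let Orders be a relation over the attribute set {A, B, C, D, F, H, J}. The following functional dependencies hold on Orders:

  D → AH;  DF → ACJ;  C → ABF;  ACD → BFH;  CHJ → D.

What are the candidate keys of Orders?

{C, D}⁺: D→AH adds A, H; C→ABF adds B, F; DF→ACJ adds J → {A, B, C, D, F, H, J}. Minimal: {D}⁺ = {A, D, H}; {C}⁺ = {A, B, C, F} — none reach the full schema.
{D, F}⁺: D→AH adds A, H; DF→ACJ adds C, J; C→ABF adds B → {A, B, C, D, F, H, J}. Minimal: {F}⁺ = {F}; {D}⁺ = {A, D, H} — none reach the full schema.
{C, H, J}⁺: C→ABF adds A, B, F; CHJ→D adds D → {A, B, C, D, F, H, J}. Minimal: {H, J}⁺ = {H, J}; {C, J}⁺ = {A, B, C, F, J}; {C, H}⁺ = {A, B, C, F, H} — none reach the full schema.

CD, DF, CHJ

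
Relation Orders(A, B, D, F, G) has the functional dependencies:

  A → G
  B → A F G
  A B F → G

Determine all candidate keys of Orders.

Attributes B, D never appear on any right-hand side, so every candidate key must contain {B, D}.
{B, D}⁺ = {A, B, D, F, G}, which is all of the schema, so {B, D} is the only candidate key.

(B, D)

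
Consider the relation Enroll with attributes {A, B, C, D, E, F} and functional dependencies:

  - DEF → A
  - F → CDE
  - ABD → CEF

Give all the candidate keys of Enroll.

(B, F); (A, B, D)

{B, F}⁺: F→CDE adds C, D, E; DEF→A adds A → {A, B, C, D, E, F}. Minimal: {F}⁺ = {A, C, D, E, F}; {B}⁺ = {B} — none reach the full schema.
{A, B, D}⁺: ABD→CEF adds C, E, F → {A, B, C, D, E, F}. Minimal: {B, D}⁺ = {B, D}; {A, D}⁺ = {A, D}; {A, B}⁺ = {A, B} — none reach the full schema.
Any other superkey contains one of these as a subset, so there are no further candidate keys.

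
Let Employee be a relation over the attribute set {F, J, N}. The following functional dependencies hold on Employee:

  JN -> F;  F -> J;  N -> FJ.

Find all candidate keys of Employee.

N

Attribute N never appears on the right-hand side of any dependency, so N must belong to every candidate key.
{N}⁺ = {F, J, N}, which is all of the schema, so {N} is the only candidate key.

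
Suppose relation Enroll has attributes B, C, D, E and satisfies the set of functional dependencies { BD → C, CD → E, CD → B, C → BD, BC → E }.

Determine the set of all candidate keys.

{C}, {B, D}

{C}⁺: C→BD adds B, D; BC→E adds E → {B, C, D, E}.
{B, D}⁺: BD→C adds C; CD→E adds E → {B, C, D, E}. Minimal: {D}⁺ = {D}; {B}⁺ = {B} — none reach the full schema.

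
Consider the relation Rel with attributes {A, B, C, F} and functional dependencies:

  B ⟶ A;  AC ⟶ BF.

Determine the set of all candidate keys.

Attribute C never appears on the right-hand side of any dependency, so C must belong to every candidate key.
{C}⁺ = {C}, which is not all of the schema, so we must add further attributes.
{A, C}⁺: AC→BF adds B, F → {A, B, C, F}. Minimal: {C}⁺ = {C}; {A}⁺ = {A} — none reach the full schema.
{B, C}⁺: B→A adds A; AC→BF adds F → {A, B, C, F}. Minimal: {C}⁺ = {C}; {B}⁺ = {A, B} — none reach the full schema.
Any other superkey contains one of these as a subset, so there are no further candidate keys.

{A, C}; {B, C}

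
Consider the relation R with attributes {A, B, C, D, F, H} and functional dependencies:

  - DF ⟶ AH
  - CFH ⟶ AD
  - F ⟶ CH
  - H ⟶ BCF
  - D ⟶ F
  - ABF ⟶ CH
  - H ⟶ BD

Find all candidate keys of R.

{D}, {F}, {H}

{D}⁺: D→F adds F; DF→AH adds A, H; F→CH adds C; H→BCF adds B → {A, B, C, D, F, H}.
{F}⁺: F→CH adds C, H; H→BCF adds B; H→BD adds D; DF→AH adds A → {A, B, C, D, F, H}.
{H}⁺: H→BCF adds B, C, F; H→BD adds D; DF→AH adds A → {A, B, C, D, F, H}.
Any other superkey contains one of these as a subset, so there are no further candidate keys.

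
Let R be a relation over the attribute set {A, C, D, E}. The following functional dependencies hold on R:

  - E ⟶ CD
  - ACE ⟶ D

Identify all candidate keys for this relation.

{A, E}

{A, E}⁺: E→CD adds C, D → {A, C, D, E}.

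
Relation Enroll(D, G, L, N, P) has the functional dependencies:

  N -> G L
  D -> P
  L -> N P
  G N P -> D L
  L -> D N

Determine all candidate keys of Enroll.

{L}⁺: L→NP adds N, P; L→DN adds D; N→GL adds G → {D, G, L, N, P}.
{N}⁺: N→GL adds G, L; L→NP adds P; GNP→DL adds D → {D, G, L, N, P}.
Any other superkey contains one of these as a subset, so there are no further candidate keys.

{L}, {N}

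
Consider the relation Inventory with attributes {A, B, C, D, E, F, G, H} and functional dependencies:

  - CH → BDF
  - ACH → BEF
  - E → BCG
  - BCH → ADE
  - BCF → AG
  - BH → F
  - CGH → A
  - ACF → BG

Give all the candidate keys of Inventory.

Attribute H never appears on the right-hand side of any dependency, so H must belong to every candidate key.
{H}⁺ = {H}, which is not all of the schema, so we must add further attributes.
{C, H}⁺: CH→BDF adds B, D, F; BCH→ADE adds A, E; BCF→AG adds G → {A, B, C, D, E, F, G, H}. Minimal: {H}⁺ = {H}; {C}⁺ = {C} — none reach the full schema.
{E, H}⁺: E→BCG adds B, C, G; BCH→ADE adds A, D; BH→F adds F → {A, B, C, D, E, F, G, H}. Minimal: {H}⁺ = {H}; {E}⁺ = {B, C, E, G} — none reach the full schema.

CH, EH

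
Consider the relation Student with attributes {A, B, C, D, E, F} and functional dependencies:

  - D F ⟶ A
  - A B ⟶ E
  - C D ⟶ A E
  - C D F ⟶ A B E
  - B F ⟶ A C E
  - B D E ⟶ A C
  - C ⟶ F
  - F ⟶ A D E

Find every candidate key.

{C}⁺: C→F adds F; F→ADE adds A, D, E; CDF→ABE adds B → {A, B, C, D, E, F}.
{B, F}⁺: BF→ACE adds A, C, E; F→ADE adds D → {A, B, C, D, E, F}.
{A, B, D}⁺: AB→E adds E; BDE→AC adds C; C→F adds F → {A, B, C, D, E, F}.
{B, D, E}⁺: BDE→AC adds A, C; C→F adds F → {A, B, C, D, E, F}.

(C), (B, F), (A, B, D), (B, D, E)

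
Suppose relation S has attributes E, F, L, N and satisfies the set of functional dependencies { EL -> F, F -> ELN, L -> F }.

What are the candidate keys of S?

{F}⁺: F→ELN adds E, L, N → {E, F, L, N}.
{L}⁺: L→F adds F; F→ELN adds E, N → {E, F, L, N}.

{F}, {L}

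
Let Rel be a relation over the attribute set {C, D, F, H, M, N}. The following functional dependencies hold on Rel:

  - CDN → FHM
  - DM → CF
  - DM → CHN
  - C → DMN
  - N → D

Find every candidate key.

{C}⁺: C→DMN adds D, M, N; CDN→FHM adds F, H → {C, D, F, H, M, N}.
{D, M}⁺: DM→CF adds C, F; DM→CHN adds H, N → {C, D, F, H, M, N}.
{M, N}⁺: N→D adds D; DM→CF adds C, F; DM→CHN adds H → {C, D, F, H, M, N}.

{C}, {D, M}, {M, N}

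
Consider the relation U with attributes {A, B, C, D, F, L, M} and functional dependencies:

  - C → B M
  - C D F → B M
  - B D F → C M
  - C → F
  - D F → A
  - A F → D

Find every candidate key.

{A, C, L}, {C, D, L}, {A, B, F, L}, {B, D, F, L}

{A, C, L}⁺: C→BM adds B, M; C→F adds F; AF→D adds D → {A, B, C, D, F, L, M}.
{C, D, L}⁺: C→BM adds B, M; C→F adds F; DF→A adds A → {A, B, C, D, F, L, M}.
{A, B, F, L}⁺: AF→D adds D; BDF→CM adds C, M → {A, B, C, D, F, L, M}.
{B, D, F, L}⁺: BDF→CM adds C, M; DF→A adds A → {A, B, C, D, F, L, M}.
Any other superkey contains one of these as a subset, so there are no further candidate keys.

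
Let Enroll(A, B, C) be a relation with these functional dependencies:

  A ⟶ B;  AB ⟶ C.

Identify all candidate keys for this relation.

Attribute A never appears on the right-hand side of any dependency, so A must belong to every candidate key.
{A}⁺ = {A, B, C}, which is all of the schema, so {A} is the only candidate key.

A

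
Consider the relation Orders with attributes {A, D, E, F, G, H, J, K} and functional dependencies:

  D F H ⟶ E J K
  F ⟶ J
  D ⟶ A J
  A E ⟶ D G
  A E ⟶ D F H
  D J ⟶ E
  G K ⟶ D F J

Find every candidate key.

{D}⁺: D→AJ adds A, J; DJ→E adds E; AE→DG adds G; AE→DFH adds F, H; DFH→EJK adds K → {A, D, E, F, G, H, J, K}.
{A, E}⁺: AE→DG adds D, G; AE→DFH adds F, H; DFH→EJK adds J, K → {A, D, E, F, G, H, J, K}.
{G, K}⁺: GK→DFJ adds D, F, J; D→AJ adds A; DJ→E adds E; AE→DFH adds H → {A, D, E, F, G, H, J, K}.
Any other superkey contains one of these as a subset, so there are no further candidate keys.

{D}, {A, E}, {G, K}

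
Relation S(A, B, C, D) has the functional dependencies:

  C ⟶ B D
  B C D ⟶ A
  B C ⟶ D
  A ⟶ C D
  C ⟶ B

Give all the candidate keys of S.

A; C

{A}⁺: A→CD adds C, D; C→B adds B → {A, B, C, D}.
{C}⁺: C→BD adds B, D; BCD→A adds A → {A, B, C, D}.
Any other superkey contains one of these as a subset, so there are no further candidate keys.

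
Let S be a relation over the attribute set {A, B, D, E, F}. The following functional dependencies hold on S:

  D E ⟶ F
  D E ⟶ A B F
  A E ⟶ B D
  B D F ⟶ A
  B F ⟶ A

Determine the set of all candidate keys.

Attribute E never appears on the right-hand side of any dependency, so E must belong to every candidate key.
{E}⁺ = {E}, which is not all of the schema, so we must add further attributes.
{A, E}⁺: AE→BD adds B, D; DE→F adds F → {A, B, D, E, F}.
{D, E}⁺: DE→F adds F; DE→ABF adds A, B → {A, B, D, E, F}.
{B, E, F}⁺: BF→A adds A; AE→BD adds D → {A, B, D, E, F}.

(A, E), (D, E), (B, E, F)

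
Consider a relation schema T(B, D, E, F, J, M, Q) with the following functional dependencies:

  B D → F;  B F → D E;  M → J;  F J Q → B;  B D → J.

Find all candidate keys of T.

Attributes M, Q never appear on any right-hand side, so every candidate key must contain {M, Q}.
{M, Q}⁺ = {J, M, Q}, which is not all of the schema, so we must add further attributes.
{F, M, Q}⁺: M→J adds J; FJQ→B adds B; BF→DE adds D, E → {B, D, E, F, J, M, Q}. Minimal: {M, Q}⁺ = {J, M, Q}; {F, Q}⁺ = {F, Q}; {F, M}⁺ = {F, J, M} — none reach the full schema.
{B, D, M, Q}⁺: BD→F adds F; BF→DE adds E; M→J adds J → {B, D, E, F, J, M, Q}. Minimal: {D, M, Q}⁺ = {D, J, M, Q}; {B, M, Q}⁺ = {B, J, M, Q}; {B, D, Q}⁺ = {B, D, E, F, J, Q}; … — none reach the full schema.

(F, M, Q), (B, D, M, Q)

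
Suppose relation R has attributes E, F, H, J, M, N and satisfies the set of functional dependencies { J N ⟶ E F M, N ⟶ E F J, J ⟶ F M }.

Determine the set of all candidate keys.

Attributes H, N never appear on any right-hand side, so every candidate key must contain {H, N}.
{H, N}⁺ = {E, F, H, J, M, N}, which is all of the schema, so {H, N} is the only candidate key.

{H, N}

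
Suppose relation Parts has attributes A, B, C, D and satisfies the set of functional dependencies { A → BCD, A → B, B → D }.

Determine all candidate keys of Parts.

{A}

{A}⁺: A→BCD adds B, C, D → {A, B, C, D}.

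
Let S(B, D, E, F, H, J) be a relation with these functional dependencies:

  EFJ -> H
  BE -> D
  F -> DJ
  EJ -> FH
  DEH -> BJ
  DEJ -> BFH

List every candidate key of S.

(E, F), (E, J), (B, E, H), (D, E, H)

Attribute E never appears on the right-hand side of any dependency, so E must belong to every candidate key.
{E}⁺ = {E}, which is not all of the schema, so we must add further attributes.
{E, F}⁺: F→DJ adds D, J; EJ→FH adds H; DEH→BJ adds B → {B, D, E, F, H, J}. Minimal: {F}⁺ = {D, F, J}; {E}⁺ = {E} — none reach the full schema.
{E, J}⁺: EJ→FH adds F, H; F→DJ adds D; DEH→BJ adds B → {B, D, E, F, H, J}. Minimal: {J}⁺ = {J}; {E}⁺ = {E} — none reach the full schema.
{B, E, H}⁺: BE→D adds D; DEH→BJ adds J; DEJ→BFH adds F → {B, D, E, F, H, J}. Minimal: {E, H}⁺ = {E, H}; {B, H}⁺ = {B, H}; {B, E}⁺ = {B, D, E} — none reach the full schema.
{D, E, H}⁺: DEH→BJ adds B, J; DEJ→BFH adds F → {B, D, E, F, H, J}. Minimal: {E, H}⁺ = {E, H}; {D, H}⁺ = {D, H}; {D, E}⁺ = {D, E} — none reach the full schema.
Any other superkey contains one of these as a subset, so there are no further candidate keys.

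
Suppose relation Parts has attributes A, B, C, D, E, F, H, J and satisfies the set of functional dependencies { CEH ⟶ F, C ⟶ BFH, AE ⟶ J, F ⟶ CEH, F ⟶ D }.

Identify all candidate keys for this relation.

{A, C}, {A, F}

Attribute A never appears on the right-hand side of any dependency, so A must belong to every candidate key.
{A}⁺ = {A}, which is not all of the schema, so we must add further attributes.
{A, C}⁺: C→BFH adds B, F, H; F→CEH adds E; F→D adds D; AE→J adds J → {A, B, C, D, E, F, H, J}.
{A, F}⁺: F→CEH adds C, E, H; F→D adds D; C→BFH adds B; AE→J adds J → {A, B, C, D, E, F, H, J}.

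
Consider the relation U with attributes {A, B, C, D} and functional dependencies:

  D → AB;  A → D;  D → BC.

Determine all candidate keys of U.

{A}; {D}

{A}⁺: A→D adds D; D→BC adds B, C → {A, B, C, D}.
{D}⁺: D→AB adds A, B; D→BC adds C → {A, B, C, D}.
Any other superkey contains one of these as a subset, so there are no further candidate keys.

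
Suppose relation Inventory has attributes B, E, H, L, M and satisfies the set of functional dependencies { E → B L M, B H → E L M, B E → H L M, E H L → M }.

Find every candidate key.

{E}⁺: E→BLM adds B, L, M; BE→HLM adds H → {B, E, H, L, M}.
{B, H}⁺: BH→ELM adds E, L, M → {B, E, H, L, M}. Minimal: {H}⁺ = {H}; {B}⁺ = {B} — none reach the full schema.

{E}; {B, H}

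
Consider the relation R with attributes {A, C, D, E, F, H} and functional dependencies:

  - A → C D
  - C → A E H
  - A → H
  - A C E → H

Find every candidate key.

Attribute F never appears on the right-hand side of any dependency, so F must belong to every candidate key.
{F}⁺ = {F}, which is not all of the schema, so we must add further attributes.
{A, F}⁺: A→CD adds C, D; C→AEH adds E, H → {A, C, D, E, F, H}.
{C, F}⁺: C→AEH adds A, E, H; A→CD adds D → {A, C, D, E, F, H}.
Any other superkey contains one of these as a subset, so there are no further candidate keys.

(A, F), (C, F)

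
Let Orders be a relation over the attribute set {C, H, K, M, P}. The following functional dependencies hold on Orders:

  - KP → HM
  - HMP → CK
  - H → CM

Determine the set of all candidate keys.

{H, P}⁺: H→CM adds C, M; HMP→CK adds K → {C, H, K, M, P}. Minimal: {P}⁺ = {P}; {H}⁺ = {C, H, M} — none reach the full schema.
{K, P}⁺: KP→HM adds H, M; HMP→CK adds C → {C, H, K, M, P}. Minimal: {P}⁺ = {P}; {K}⁺ = {K} — none reach the full schema.
Any other superkey contains one of these as a subset, so there are no further candidate keys.

(H, P); (K, P)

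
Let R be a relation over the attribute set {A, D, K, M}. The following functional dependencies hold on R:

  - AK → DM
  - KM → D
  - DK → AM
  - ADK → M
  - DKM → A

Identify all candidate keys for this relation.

Attribute K never appears on the right-hand side of any dependency, so K must belong to every candidate key.
{K}⁺ = {K}, which is not all of the schema, so we must add further attributes.
{A, K}⁺: AK→DM adds D, M → {A, D, K, M}. Minimal: {K}⁺ = {K}; {A}⁺ = {A} — none reach the full schema.
{D, K}⁺: DK→AM adds A, M → {A, D, K, M}. Minimal: {K}⁺ = {K}; {D}⁺ = {D} — none reach the full schema.
{K, M}⁺: KM→D adds D; DK→AM adds A → {A, D, K, M}. Minimal: {M}⁺ = {M}; {K}⁺ = {K} — none reach the full schema.
Any other superkey contains one of these as a subset, so there are no further candidate keys.

(A, K), (D, K), (K, M)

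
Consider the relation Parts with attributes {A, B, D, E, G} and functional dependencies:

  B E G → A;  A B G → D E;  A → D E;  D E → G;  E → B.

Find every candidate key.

A, DE, EG

{A}⁺: A→DE adds D, E; DE→G adds G; E→B adds B → {A, B, D, E, G}.
{D, E}⁺: DE→G adds G; E→B adds B; BEG→A adds A → {A, B, D, E, G}.
{E, G}⁺: E→B adds B; BEG→A adds A; ABG→DE adds D → {A, B, D, E, G}.
Any other superkey contains one of these as a subset, so there are no further candidate keys.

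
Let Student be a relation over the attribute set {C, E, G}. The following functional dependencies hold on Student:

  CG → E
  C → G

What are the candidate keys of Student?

Attribute C never appears on the right-hand side of any dependency, so C must belong to every candidate key.
{C}⁺ = {C, E, G}, which is all of the schema, so {C} is the only candidate key.

C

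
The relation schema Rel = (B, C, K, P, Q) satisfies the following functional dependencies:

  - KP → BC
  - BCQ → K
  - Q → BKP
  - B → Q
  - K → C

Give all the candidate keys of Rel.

{B}; {Q}; {K, P}

{B}⁺: B→Q adds Q; Q→BKP adds K, P; K→C adds C → {B, C, K, P, Q}.
{Q}⁺: Q→BKP adds B, K, P; K→C adds C → {B, C, K, P, Q}.
{K, P}⁺: KP→BC adds B, C; B→Q adds Q → {B, C, K, P, Q}.
Any other superkey contains one of these as a subset, so there are no further candidate keys.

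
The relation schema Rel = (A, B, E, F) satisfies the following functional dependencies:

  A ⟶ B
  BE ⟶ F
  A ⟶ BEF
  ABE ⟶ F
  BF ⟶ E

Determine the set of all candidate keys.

{A}

{A}⁺: A→B adds B; A→BEF adds E, F → {A, B, E, F}.
No other minimal superkey exists.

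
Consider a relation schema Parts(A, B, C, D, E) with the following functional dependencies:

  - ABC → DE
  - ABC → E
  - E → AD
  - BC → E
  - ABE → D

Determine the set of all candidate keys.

(B, C)

Attributes B, C never appear on any right-hand side, so every candidate key must contain {B, C}.
{B, C}⁺ = {A, B, C, D, E}, which is all of the schema, so {B, C} is the only candidate key.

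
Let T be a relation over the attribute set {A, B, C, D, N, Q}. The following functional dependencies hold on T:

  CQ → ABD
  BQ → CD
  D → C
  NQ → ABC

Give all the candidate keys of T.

(N, Q)

Attributes N, Q never appear on any right-hand side, so every candidate key must contain {N, Q}.
{N, Q}⁺ = {A, B, C, D, N, Q}, which is all of the schema, so {N, Q} is the only candidate key.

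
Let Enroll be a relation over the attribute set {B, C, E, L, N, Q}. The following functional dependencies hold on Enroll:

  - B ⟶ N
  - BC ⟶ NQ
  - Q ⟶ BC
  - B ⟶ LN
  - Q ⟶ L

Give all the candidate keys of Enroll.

{E, Q}, {B, C, E}

Attribute E never appears on the right-hand side of any dependency, so E must belong to every candidate key.
{E}⁺ = {E}, which is not all of the schema, so we must add further attributes.
{E, Q}⁺: Q→BC adds B, C; B→LN adds L, N → {B, C, E, L, N, Q}. Minimal: {Q}⁺ = {B, C, L, N, Q}; {E}⁺ = {E} — none reach the full schema.
{B, C, E}⁺: B→N adds N; BC→NQ adds Q; B→LN adds L → {B, C, E, L, N, Q}. Minimal: {C, E}⁺ = {C, E}; {B, E}⁺ = {B, E, L, N}; {B, C}⁺ = {B, C, L, N, Q} — none reach the full schema.
Any other superkey contains one of these as a subset, so there are no further candidate keys.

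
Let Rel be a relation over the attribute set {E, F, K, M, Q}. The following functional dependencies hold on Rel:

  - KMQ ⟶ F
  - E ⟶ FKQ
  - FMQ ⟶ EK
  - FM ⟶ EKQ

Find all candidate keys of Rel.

{E, M}, {F, M}, {K, M, Q}

Attribute M never appears on the right-hand side of any dependency, so M must belong to every candidate key.
{M}⁺ = {M}, which is not all of the schema, so we must add further attributes.
{E, M}⁺: E→FKQ adds F, K, Q → {E, F, K, M, Q}. Minimal: {M}⁺ = {M}; {E}⁺ = {E, F, K, Q} — none reach the full schema.
{F, M}⁺: FM→EKQ adds E, K, Q → {E, F, K, M, Q}. Minimal: {M}⁺ = {M}; {F}⁺ = {F} — none reach the full schema.
{K, M, Q}⁺: KMQ→F adds F; FMQ→EK adds E → {E, F, K, M, Q}. Minimal: {M, Q}⁺ = {M, Q}; {K, Q}⁺ = {K, Q}; {K, M}⁺ = {K, M} — none reach the full schema.
Any other superkey contains one of these as a subset, so there are no further candidate keys.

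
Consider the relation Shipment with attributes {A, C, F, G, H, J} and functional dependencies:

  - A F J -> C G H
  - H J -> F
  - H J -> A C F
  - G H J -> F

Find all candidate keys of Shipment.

{H, J}, {A, F, J}

Attribute J never appears on the right-hand side of any dependency, so J must belong to every candidate key.
{J}⁺ = {J}, which is not all of the schema, so we must add further attributes.
{H, J}⁺: HJ→F adds F; HJ→ACF adds A, C; AFJ→CGH adds G → {A, C, F, G, H, J}. Minimal: {J}⁺ = {J}; {H}⁺ = {H} — none reach the full schema.
{A, F, J}⁺: AFJ→CGH adds C, G, H → {A, C, F, G, H, J}. Minimal: {F, J}⁺ = {F, J}; {A, J}⁺ = {A, J}; {A, F}⁺ = {A, F} — none reach the full schema.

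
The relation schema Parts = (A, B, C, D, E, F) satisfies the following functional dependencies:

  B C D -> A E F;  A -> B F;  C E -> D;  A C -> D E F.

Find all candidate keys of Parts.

{A, C}; {B, C, D}; {B, C, E}

Attribute C never appears on the right-hand side of any dependency, so C must belong to every candidate key.
{C}⁺ = {C}, which is not all of the schema, so we must add further attributes.
{A, C}⁺: A→BF adds B, F; AC→DEF adds D, E → {A, B, C, D, E, F}. Minimal: {C}⁺ = {C}; {A}⁺ = {A, B, F} — none reach the full schema.
{B, C, D}⁺: BCD→AEF adds A, E, F → {A, B, C, D, E, F}. Minimal: {C, D}⁺ = {C, D}; {B, D}⁺ = {B, D}; {B, C}⁺ = {B, C} — none reach the full schema.
{B, C, E}⁺: CE→D adds D; BCD→AEF adds A, F → {A, B, C, D, E, F}. Minimal: {C, E}⁺ = {C, D, E}; {B, E}⁺ = {B, E}; {B, C}⁺ = {B, C} — none reach the full schema.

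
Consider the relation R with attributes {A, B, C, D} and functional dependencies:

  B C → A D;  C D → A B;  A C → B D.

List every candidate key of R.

Attribute C never appears on the right-hand side of any dependency, so C must belong to every candidate key.
{C}⁺ = {C}, which is not all of the schema, so we must add further attributes.
{A, C}⁺: AC→BD adds B, D → {A, B, C, D}.
{B, C}⁺: BC→AD adds A, D → {A, B, C, D}.
{C, D}⁺: CD→AB adds A, B → {A, B, C, D}.

AC, BC, CD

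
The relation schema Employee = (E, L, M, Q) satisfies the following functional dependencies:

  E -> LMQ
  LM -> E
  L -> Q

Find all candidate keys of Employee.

E; LM

{E}⁺: E→LMQ adds L, M, Q → {E, L, M, Q}.
{L, M}⁺: LM→E adds E; L→Q adds Q → {E, L, M, Q}.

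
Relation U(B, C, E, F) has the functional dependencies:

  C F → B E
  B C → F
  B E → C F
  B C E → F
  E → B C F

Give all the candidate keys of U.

E; BC; CF

{E}⁺: E→BCF adds B, C, F → {B, C, E, F}.
{B, C}⁺: BC→F adds F; CF→BE adds E → {B, C, E, F}. Minimal: {C}⁺ = {C}; {B}⁺ = {B} — none reach the full schema.
{C, F}⁺: CF→BE adds B, E → {B, C, E, F}. Minimal: {F}⁺ = {F}; {C}⁺ = {C} — none reach the full schema.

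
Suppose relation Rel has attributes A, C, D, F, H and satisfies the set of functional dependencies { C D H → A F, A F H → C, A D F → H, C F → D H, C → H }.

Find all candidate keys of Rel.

{C, D}, {C, F}, {A, D, F}, {A, F, H}

{C, D}⁺: C→H adds H; CDH→AF adds A, F → {A, C, D, F, H}.
{C, F}⁺: CF→DH adds D, H; CDH→AF adds A → {A, C, D, F, H}.
{A, D, F}⁺: ADF→H adds H; AFH→C adds C → {A, C, D, F, H}.
{A, F, H}⁺: AFH→C adds C; CF→DH adds D → {A, C, D, F, H}.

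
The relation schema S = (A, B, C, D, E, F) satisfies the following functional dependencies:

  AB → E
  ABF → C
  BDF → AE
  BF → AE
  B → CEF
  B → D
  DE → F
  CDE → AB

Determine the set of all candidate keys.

{B}⁺: B→CEF adds C, E, F; B→D adds D; CDE→AB adds A → {A, B, C, D, E, F}.
{C, D, E}⁺: DE→F adds F; CDE→AB adds A, B → {A, B, C, D, E, F}.

(B), (C, D, E)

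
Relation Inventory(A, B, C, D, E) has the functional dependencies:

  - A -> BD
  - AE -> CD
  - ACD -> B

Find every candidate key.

Attributes A, E never appear on any right-hand side, so every candidate key must contain {A, E}.
{A, E}⁺ = {A, B, C, D, E}, which is all of the schema, so {A, E} is the only candidate key.

{A, E}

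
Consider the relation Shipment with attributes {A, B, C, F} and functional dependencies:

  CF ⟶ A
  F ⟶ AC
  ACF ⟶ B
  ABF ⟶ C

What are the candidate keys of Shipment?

{F}⁺: F→AC adds A, C; ACF→B adds B → {A, B, C, F}.

F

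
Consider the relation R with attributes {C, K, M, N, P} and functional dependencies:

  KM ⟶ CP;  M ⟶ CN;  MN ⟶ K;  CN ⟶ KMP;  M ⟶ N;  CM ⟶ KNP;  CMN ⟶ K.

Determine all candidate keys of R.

{M}⁺: M→CN adds C, N; MN→K adds K; CN→KMP adds P → {C, K, M, N, P}.
{C, N}⁺: CN→KMP adds K, M, P → {C, K, M, N, P}.
Any other superkey contains one of these as a subset, so there are no further candidate keys.

(M); (C, N)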